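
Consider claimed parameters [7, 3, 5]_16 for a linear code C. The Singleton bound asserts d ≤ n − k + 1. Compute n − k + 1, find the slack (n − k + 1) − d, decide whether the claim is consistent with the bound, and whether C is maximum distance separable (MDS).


Singleton RHS = n − k + 1 = 5, slack = 0, bound satisfied, MDS.

Singleton bound: d ≤ n − k + 1.
Here n = 7, k = 3, so n − k + 1 = 5.
Given d = 5, check d ≤ 5: YES.
Slack = (n − k + 1) − d = 0.
The code is MDS (slack = 0).
Description: the claimed parameters are [7, 3, 5]_16; such a code would be MDS (meets Singleton bound).


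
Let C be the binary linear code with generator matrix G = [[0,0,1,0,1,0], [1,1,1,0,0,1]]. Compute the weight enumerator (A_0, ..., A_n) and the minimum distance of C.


Weight distribution: A_0 = 1, A_2 = 1, A_4 = 2. Minimum distance d = 2.

Enumerate all 2^2 = 4 messages m ∈ F_2^2.
For each, compute codeword c = mG in F_2^6, then tally its weight.
  m = 00 → c = 000000, weight = 0.
  m = 10 → c = 001010, weight = 2.
  m = 01 → c = 111001, weight = 4.
  m = 11 → c = 110011, weight = 4.
Tally weights:
  weight 0: 1 codewords.
  weight 2: 1 codewords.
  weight 4: 2 codewords.
Minimum distance d = smallest w > 0 with A_w > 0 = 2.
Sanity: Σ A_w = 4 = 2^2 = 4 ✓.


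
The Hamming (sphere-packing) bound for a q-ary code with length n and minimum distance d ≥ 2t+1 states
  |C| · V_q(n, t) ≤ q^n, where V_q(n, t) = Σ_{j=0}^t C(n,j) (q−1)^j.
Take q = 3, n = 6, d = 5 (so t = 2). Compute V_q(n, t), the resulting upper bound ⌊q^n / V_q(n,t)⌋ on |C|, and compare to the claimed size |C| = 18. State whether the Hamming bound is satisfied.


V_q(n, t) = 73, q^n = 729, Hamming bound = 9, |C| = 18 > bound (violated).

Step 1: Compute V_q(n, t) = Σ_{j=0}^2 C(n, j) (q−1)^j.
  j = 0: C(6,0)·(2)^0 = 1·1 = 1.
  j = 1: C(6,1)·(2)^1 = 6·2 = 12.
  j = 2: C(6,2)·(2)^2 = 15·4 = 60.
  V_q(n, t) = 1 + 12 + 60 = 73.
Step 2: q^n = 3^6 = 729.
Step 3: Hamming bound ⌊q^n / V_q(n,t)⌋ = ⌊729/73⌋ = 9.
Step 4: Compare |C| = 18 to 9: violated.
The claimed |C| lies above the Hamming bound, so no 3-ary code of length 6 with d ≥ 5 can have 18 codewords.


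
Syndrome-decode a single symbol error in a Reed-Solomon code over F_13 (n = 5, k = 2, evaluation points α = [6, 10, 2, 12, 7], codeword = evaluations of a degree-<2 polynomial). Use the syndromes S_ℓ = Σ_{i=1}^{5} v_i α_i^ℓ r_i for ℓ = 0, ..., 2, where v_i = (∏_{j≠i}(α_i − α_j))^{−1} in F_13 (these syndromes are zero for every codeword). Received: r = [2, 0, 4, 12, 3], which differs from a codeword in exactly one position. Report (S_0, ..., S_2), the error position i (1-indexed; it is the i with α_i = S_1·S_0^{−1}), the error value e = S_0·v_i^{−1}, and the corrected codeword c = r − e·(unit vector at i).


S = (6, 3, 8), error at position 5, error magnitude e = 8, c = [2, 0, 4, 12, 8].

Step 1: column multipliers v_i = (∏_{j≠i}(α_i − α_j))^{−1} mod 13.
  i = 1 (α = 6): (6−10)(6−2)(6−12)(6−7) = (−4)·4·(−6)·(−1) = −96 ≡ 8, so v_1 = 8^{−1} = 5 (mod 13).
  i = 2 (α = 10): (10−6)(10−2)(10−12)(10−7) = 4·8·(−2)·3 = −192 ≡ 3, so v_2 = 3^{−1} = 9 (mod 13).
  i = 3 (α = 2): (2−6)(2−10)(2−12)(2−7) = (−4)·(−8)·(−10)·(−5) = 1600 ≡ 1, so v_3 = 1^{−1} = 1 (mod 13).
  i = 4 (α = 12): (12−6)(12−10)(12−2)(12−7) = 6·2·10·5 = 600 ≡ 2, so v_4 = 2^{−1} = 7 (mod 13).
  i = 5 (α = 7): (7−6)(7−10)(7−2)(7−12) = 1·(−3)·5·(−5) = 75 ≡ 10, so v_5 = 10^{−1} = 4 (mod 13).
  v = [5, 9, 1, 7, 4].
Step 2: syndromes of r = [2, 0, 4, 12, 3] (all sums mod 13).
  S_0 = Σ v_i r_i = 5·2 + 9·0 + 1·4 + 7·12 + 4·3 = 110 ≡ 6.
  S_1 = Σ v_i α_i r_i = 5·6·2 + 9·10·0 + 1·2·4 + 7·12·12 + 4·7·3 = 1160 ≡ 3.
  α_i^2 mod 13 = [10, 9, 4, 1, 10].
  S_2 = Σ v_i α_i^2 r_i = 5·10·2 + 9·9·0 + 1·4·4 + 7·1·12 + 4·10·3 = 320 ≡ 8.
  S = (6, 3, 8) ≠ 0, so r is not a codeword (an error is present).
Step 3: locate the error. For a single error e at position i, S_ℓ = v_i·e·α_i^ℓ, so α_err = S_1/S_0.
  S_0^{−1} = 6^{−1} = 11 (mod 13), so α_err = 3·11 = 33 ≡ 7 = α_5. Error position i = 5.
  Consistency check: S_2/S_1 = 8·9 = 72 ≡ 7 = α_err ✓ (single-error assumption holds).
Step 4: error magnitude e = S_0/v_5 = S_0·∏_{j≠5}(α_5 − α_j) = 6·10 = 60 ≡ 8 (mod 13).
Step 5: correct position 5: c_5 = r_5 − e = 3 − 8 ≡ 8 (mod 13). Hence c = [2, 0, 4, 12, 8].
  Check: interpolating c through the α_i gives m(x) = 5 + 6·x (degree < 2) with m(α_i) = c_i for every i, so c is indeed a codeword.


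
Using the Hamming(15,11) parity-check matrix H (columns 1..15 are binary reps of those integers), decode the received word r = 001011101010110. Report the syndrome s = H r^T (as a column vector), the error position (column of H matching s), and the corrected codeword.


s = (0, 1, 1, 0)^T, error position = 6, corrected codeword c = 001010101010110

Compute s = H r^T mod 2 one row at a time:
  s_1 = 0 + 1 + 0 + 1 + 0 + 1 + 1 + 0 = 4 ≡ 0 (mod 2).
  s_2 = 0 + 1 + 1 + 1 + 0 + 1 + 1 + 0 = 5 ≡ 1 (mod 2).
  s_3 = 0 + 1 + 1 + 1 + 0 + 1 + 1 + 0 = 5 ≡ 1 (mod 2).
  s_4 = 0 + 1 + 1 + 1 + 1 + 1 + 1 + 0 = 6 ≡ 0 (mod 2).
s = (0, 1, 1, 0)^T — this equals column 6 of H (binary 0110), so error is at position 6.
Correct: flip bit 6 of r = 001011101010110 to get c = 001010101010110.


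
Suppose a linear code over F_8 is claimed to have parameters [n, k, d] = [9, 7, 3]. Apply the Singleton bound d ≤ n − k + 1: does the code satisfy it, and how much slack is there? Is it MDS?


Singleton RHS = n − k + 1 = 3, slack = 0, bound satisfied, MDS.

Singleton bound: d ≤ n − k + 1.
Here n = 9, k = 7, so n − k + 1 = 3.
Given d = 3, check d ≤ 3: YES.
Slack = (n − k + 1) − d = 0.
The code is MDS (slack = 0).
Description: the claimed parameters are [9, 7, 3]_8; such a code would be MDS (meets Singleton bound).


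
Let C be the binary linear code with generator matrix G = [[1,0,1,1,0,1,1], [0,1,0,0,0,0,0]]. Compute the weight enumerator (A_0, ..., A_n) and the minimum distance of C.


Weight distribution: A_0 = 1, A_1 = 1, A_5 = 1, A_6 = 1. Minimum distance d = 1.

Enumerate all 2^2 = 4 messages m ∈ F_2^2.
For each, compute codeword c = mG in F_2^7, then tally its weight.
  m = 00 → c = 0000000, weight = 0.
  m = 10 → c = 1011011, weight = 5.
  m = 01 → c = 0100000, weight = 1.
  m = 11 → c = 1111011, weight = 6.
Tally weights:
  weight 0: 1 codewords.
  weight 1: 1 codewords.
  weight 5: 1 codewords.
  weight 6: 1 codewords.
Minimum distance d = smallest w > 0 with A_w > 0 = 1.
Sanity: Σ A_w = 4 = 2^2 = 4 ✓.


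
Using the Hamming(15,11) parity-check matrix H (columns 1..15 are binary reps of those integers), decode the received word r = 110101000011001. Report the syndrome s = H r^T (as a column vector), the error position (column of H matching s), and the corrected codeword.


s = (1, 0, 0, 1)^T, error position = 9, corrected codeword c = 110101001011001

Compute s = H r^T mod 2 one row at a time:
  s_1 = 0 + 0 + 0 + 1 + 1 + 0 + 0 + 1 = 3 ≡ 1 (mod 2).
  s_2 = 1 + 0 + 1 + 0 + 1 + 0 + 0 + 1 = 4 ≡ 0 (mod 2).
  s_3 = 1 + 0 + 1 + 0 + 0 + 1 + 0 + 1 = 4 ≡ 0 (mod 2).
  s_4 = 1 + 0 + 0 + 0 + 0 + 1 + 0 + 1 = 3 ≡ 1 (mod 2).
s = (1, 0, 0, 1)^T — this equals column 9 of H (binary 1001), so error is at position 9.
Correct: flip bit 9 of r = 110101000011001 to get c = 110101001011001.


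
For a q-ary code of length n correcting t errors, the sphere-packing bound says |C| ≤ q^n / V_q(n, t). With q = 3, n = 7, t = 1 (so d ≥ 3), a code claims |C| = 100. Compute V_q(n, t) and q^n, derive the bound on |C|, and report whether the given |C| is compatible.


V_q(n, t) = 15, q^n = 2187, Hamming bound = 145, |C| = 100 ≤ bound (satisfied).

Step 1: Compute V_q(n, t) = Σ_{j=0}^1 C(n, j) (q−1)^j.
  j = 0: C(7,0)·(2)^0 = 1·1 = 1.
  j = 1: C(7,1)·(2)^1 = 7·2 = 14.
  V_q(n, t) = 1 + 14 = 15.
Step 2: q^n = 3^7 = 2187.
Step 3: Hamming bound ⌊q^n / V_q(n,t)⌋ = ⌊2187/15⌋ = 145.
Step 4: Compare |C| = 100 to 145: satisfied.
The claimed |C| lies below the Hamming bound.


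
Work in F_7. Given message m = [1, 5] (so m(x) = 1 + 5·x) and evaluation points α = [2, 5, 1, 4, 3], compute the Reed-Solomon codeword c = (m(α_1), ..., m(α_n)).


c = [4, 5, 6, 0, 2]

Message polynomial: m(x) = 1 + 5·x (mod 7).
For each evaluation point α_i, compute m(α_i) mod 7:
  α_1 = 2: Horner steps 5 → 4, so m(2) = 4.
  α_2 = 5: Horner steps 5 → 5, so m(5) = 5.
  α_3 = 1: Horner steps 5 → 6, so m(1) = 6.
  α_4 = 4: Horner steps 5 → 0, so m(4) = 0.
  α_5 = 3: Horner steps 5 → 2, so m(3) = 2.
Codeword c = [4, 5, 6, 0, 2] ∈ F_7^5.


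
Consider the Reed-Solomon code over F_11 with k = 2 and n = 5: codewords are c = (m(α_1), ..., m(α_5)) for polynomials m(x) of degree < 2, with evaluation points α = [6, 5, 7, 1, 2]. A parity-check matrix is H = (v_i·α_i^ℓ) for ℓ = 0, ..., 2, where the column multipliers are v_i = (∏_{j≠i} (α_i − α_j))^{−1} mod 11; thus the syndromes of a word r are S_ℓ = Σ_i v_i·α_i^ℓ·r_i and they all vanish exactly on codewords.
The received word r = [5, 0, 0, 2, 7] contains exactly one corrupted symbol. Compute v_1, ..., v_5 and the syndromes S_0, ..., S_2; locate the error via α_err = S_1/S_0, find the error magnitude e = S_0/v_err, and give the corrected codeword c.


S = (9, 8, 1), error at position 3, error magnitude e = 1, c = [5, 0, 10, 2, 7].

Step 1: column multipliers v_i = (∏_{j≠i}(α_i − α_j))^{−1} mod 11.
  i = 1 (α = 6): (6−5)(6−7)(6−1)(6−2) = 1·(−1)·5·4 = −20 ≡ 2, so v_1 = 2^{−1} = 6 (mod 11).
  i = 2 (α = 5): (5−6)(5−7)(5−1)(5−2) = (−1)·(−2)·4·3 = 24 ≡ 2, so v_2 = 2^{−1} = 6 (mod 11).
  i = 3 (α = 7): (7−6)(7−5)(7−1)(7−2) = 1·2·6·5 = 60 ≡ 5, so v_3 = 5^{−1} = 9 (mod 11).
  i = 4 (α = 1): (1−6)(1−5)(1−7)(1−2) = (−5)·(−4)·(−6)·(−1) = 120 ≡ 10, so v_4 = 10^{−1} = 10 (mod 11).
  i = 5 (α = 2): (2−6)(2−5)(2−7)(2−1) = (−4)·(−3)·(−5)·1 = −60 ≡ 6, so v_5 = 6^{−1} = 2 (mod 11).
  v = [6, 6, 9, 10, 2].
Step 2: syndromes of r = [5, 0, 0, 2, 7] (all sums mod 11).
  S_0 = Σ v_i r_i = 6·5 + 6·0 + 9·0 + 10·2 + 2·7 = 64 ≡ 9.
  S_1 = Σ v_i α_i r_i = 6·6·5 + 6·5·0 + 9·7·0 + 10·1·2 + 2·2·7 = 228 ≡ 8.
  α_i^2 mod 11 = [3, 3, 5, 1, 4].
  S_2 = Σ v_i α_i^2 r_i = 6·3·5 + 6·3·0 + 9·5·0 + 10·1·2 + 2·4·7 = 166 ≡ 1.
  S = (9, 8, 1) ≠ 0, so r is not a codeword (an error is present).
Step 3: locate the error. For a single error e at position i, S_ℓ = v_i·e·α_i^ℓ, so α_err = S_1/S_0.
  S_0^{−1} = 9^{−1} = 5 (mod 11), so α_err = 8·5 = 40 ≡ 7 = α_3. Error position i = 3.
  Consistency check: S_2/S_1 = 1·7 = 7 ≡ 7 = α_err ✓ (single-error assumption holds).
Step 4: error magnitude e = S_0/v_3 = S_0·∏_{j≠3}(α_3 − α_j) = 9·5 = 45 ≡ 1 (mod 11).
Step 5: correct position 3: c_3 = r_3 − e = 0 − 1 ≡ 10 (mod 11). Hence c = [5, 0, 10, 2, 7].
  Check: interpolating c through the α_i gives m(x) = 8 + 5·x (degree < 2) with m(α_i) = c_i for every i, so c is indeed a codeword.


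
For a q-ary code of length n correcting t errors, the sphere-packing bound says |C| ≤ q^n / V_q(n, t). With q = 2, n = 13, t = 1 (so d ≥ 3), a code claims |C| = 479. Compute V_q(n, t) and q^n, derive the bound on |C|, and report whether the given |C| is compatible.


V_q(n, t) = 14, q^n = 8192, Hamming bound = 585, |C| = 479 ≤ bound (satisfied).

Step 1: Compute V_q(n, t) = Σ_{j=0}^1 C(n, j) (q−1)^j.
  j = 0: C(13,0)·(1)^0 = 1·1 = 1.
  j = 1: C(13,1)·(1)^1 = 13·1 = 13.
  V_q(n, t) = 1 + 13 = 14.
Step 2: q^n = 2^13 = 8192.
Step 3: Hamming bound ⌊q^n / V_q(n,t)⌋ = ⌊8192/14⌋ = 585.
Step 4: Compare |C| = 479 to 585: satisfied.
The claimed |C| lies below the Hamming bound.


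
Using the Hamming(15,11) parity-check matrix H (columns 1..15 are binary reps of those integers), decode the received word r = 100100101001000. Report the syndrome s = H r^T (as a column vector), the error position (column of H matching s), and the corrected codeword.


s = (0, 1, 1, 1)^T, error position = 7, corrected codeword c = 100100001001000

Compute s = H r^T mod 2 one row at a time:
  s_1 = 0 + 1 + 0 + 0 + 1 + 0 + 0 + 0 = 2 ≡ 0 (mod 2).
  s_2 = 1 + 0 + 0 + 1 + 1 + 0 + 0 + 0 = 3 ≡ 1 (mod 2).
  s_3 = 0 + 0 + 0 + 1 + 0 + 0 + 0 + 0 = 1 ≡ 1 (mod 2).
  s_4 = 1 + 0 + 0 + 1 + 1 + 0 + 0 + 0 = 3 ≡ 1 (mod 2).
s = (0, 1, 1, 1)^T — this equals column 7 of H (binary 0111), so error is at position 7.
Correct: flip bit 7 of r = 100100101001000 to get c = 100100001001000.


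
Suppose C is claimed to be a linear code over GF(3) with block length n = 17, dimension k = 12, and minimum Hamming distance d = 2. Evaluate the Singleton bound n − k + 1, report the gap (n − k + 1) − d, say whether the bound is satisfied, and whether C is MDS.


Singleton RHS = n − k + 1 = 6, slack = 4, bound satisfied, not MDS.

Singleton bound: d ≤ n − k + 1.
Here n = 17, k = 12, so n − k + 1 = 6.
Given d = 2, check d ≤ 6: YES.
Slack = (n − k + 1) − d = 4.
The code is NOT MDS (slack = 4 > 0).
Description: the claimed parameters are [17, 12, 2]_3; such a code would be non-MDS.


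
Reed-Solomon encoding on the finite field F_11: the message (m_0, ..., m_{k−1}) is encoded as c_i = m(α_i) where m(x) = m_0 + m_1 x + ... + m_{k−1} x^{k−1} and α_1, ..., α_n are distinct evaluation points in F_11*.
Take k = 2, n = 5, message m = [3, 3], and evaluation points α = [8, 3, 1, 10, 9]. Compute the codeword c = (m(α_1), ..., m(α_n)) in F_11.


c = [5, 1, 6, 0, 8]

Message polynomial: m(x) = 3 + 3·x (mod 11).
For each evaluation point α_i, compute m(α_i) mod 11:
  α_1 = 8: Horner steps 3 → 5, so m(8) = 5.
  α_2 = 3: Horner steps 3 → 1, so m(3) = 1.
  α_3 = 1: Horner steps 3 → 6, so m(1) = 6.
  α_4 = 10: Horner steps 3 → 0, so m(10) = 0.
  α_5 = 9: Horner steps 3 → 8, so m(9) = 8.
Codeword c = [5, 1, 6, 0, 8] ∈ F_11^5.


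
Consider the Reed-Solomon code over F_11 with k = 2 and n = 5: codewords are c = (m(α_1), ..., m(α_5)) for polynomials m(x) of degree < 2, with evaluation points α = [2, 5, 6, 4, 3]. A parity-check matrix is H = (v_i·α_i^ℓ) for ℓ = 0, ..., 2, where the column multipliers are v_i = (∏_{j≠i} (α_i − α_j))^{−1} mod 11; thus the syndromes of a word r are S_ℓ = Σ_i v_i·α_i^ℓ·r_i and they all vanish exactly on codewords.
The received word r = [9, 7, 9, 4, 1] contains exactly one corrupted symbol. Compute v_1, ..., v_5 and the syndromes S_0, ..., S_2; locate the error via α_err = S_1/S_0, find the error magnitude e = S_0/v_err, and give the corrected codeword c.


S = (5, 8, 4), error at position 3, error magnitude e = 10, c = [9, 7, 10, 4, 1].

Step 1: column multipliers v_i = (∏_{j≠i}(α_i − α_j))^{−1} mod 11.
  i = 1 (α = 2): (2−5)(2−6)(2−4)(2−3) = (−3)·(−4)·(−2)·(−1) = 24 ≡ 2, so v_1 = 2^{−1} = 6 (mod 11).
  i = 2 (α = 5): (5−2)(5−6)(5−4)(5−3) = 3·(−1)·1·2 = −6 ≡ 5, so v_2 = 5^{−1} = 9 (mod 11).
  i = 3 (α = 6): (6−2)(6−5)(6−4)(6−3) = 4·1·2·3 = 24 ≡ 2, so v_3 = 2^{−1} = 6 (mod 11).
  i = 4 (α = 4): (4−2)(4−5)(4−6)(4−3) = 2·(−1)·(−2)·1 = 4 ≡ 4, so v_4 = 4^{−1} = 3 (mod 11).
  i = 5 (α = 3): (3−2)(3−5)(3−6)(3−4) = 1·(−2)·(−3)·(−1) = −6 ≡ 5, so v_5 = 5^{−1} = 9 (mod 11).
  v = [6, 9, 6, 3, 9].
Step 2: syndromes of r = [9, 7, 9, 4, 1] (all sums mod 11).
  S_0 = Σ v_i r_i = 6·9 + 9·7 + 6·9 + 3·4 + 9·1 = 192 ≡ 5.
  S_1 = Σ v_i α_i r_i = 6·2·9 + 9·5·7 + 6·6·9 + 3·4·4 + 9·3·1 = 822 ≡ 8.
  α_i^2 mod 11 = [4, 3, 3, 5, 9].
  S_2 = Σ v_i α_i^2 r_i = 6·4·9 + 9·3·7 + 6·3·9 + 3·5·4 + 9·9·1 = 708 ≡ 4.
  S = (5, 8, 4) ≠ 0, so r is not a codeword (an error is present).
Step 3: locate the error. For a single error e at position i, S_ℓ = v_i·e·α_i^ℓ, so α_err = S_1/S_0.
  S_0^{−1} = 5^{−1} = 9 (mod 11), so α_err = 8·9 = 72 ≡ 6 = α_3. Error position i = 3.
  Consistency check: S_2/S_1 = 4·7 = 28 ≡ 6 = α_err ✓ (single-error assumption holds).
Step 4: error magnitude e = S_0/v_3 = S_0·∏_{j≠3}(α_3 − α_j) = 5·2 = 10 ≡ 10 (mod 11).
Step 5: correct position 3: c_3 = r_3 − e = 9 − 10 ≡ 10 (mod 11). Hence c = [9, 7, 10, 4, 1].
  Check: interpolating c through the α_i gives m(x) = 3 + 3·x (degree < 2) with m(α_i) = c_i for every i, so c is indeed a codeword.


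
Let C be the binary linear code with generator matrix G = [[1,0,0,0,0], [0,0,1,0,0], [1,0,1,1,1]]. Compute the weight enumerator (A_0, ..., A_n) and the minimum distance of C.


Weight distribution: A_0 = 1, A_1 = 2, A_2 = 2, A_3 = 2, A_4 = 1. Minimum distance d = 1.

Enumerate all 2^3 = 8 messages m ∈ F_2^3.
For each, compute codeword c = mG in F_2^5, then tally its weight.
  m = 000 → c = 00000, weight = 0.
  m = 100 → c = 10000, weight = 1.
  m = 010 → c = 00100, weight = 1.
  m = 110 → c = 10100, weight = 2.
  m = 001 → c = 10111, weight = 4.
  m = 101 → c = 00111, weight = 3.
  m = 011 → c = 10011, weight = 3.
  m = 111 → c = 00011, weight = 2.
Tally weights:
  weight 0: 1 codewords.
  weight 1: 2 codewords.
  weight 2: 2 codewords.
  weight 3: 2 codewords.
  weight 4: 1 codewords.
Minimum distance d = smallest w > 0 with A_w > 0 = 1.
Sanity: Σ A_w = 8 = 2^3 = 8 ✓.


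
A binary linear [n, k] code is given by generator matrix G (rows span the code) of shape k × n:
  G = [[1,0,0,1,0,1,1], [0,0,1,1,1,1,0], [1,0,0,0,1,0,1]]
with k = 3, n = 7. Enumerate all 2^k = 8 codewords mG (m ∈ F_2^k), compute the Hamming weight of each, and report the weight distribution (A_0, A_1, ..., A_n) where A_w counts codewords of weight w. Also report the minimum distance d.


Weight distribution: A_0 = 1, A_1 = 1, A_3 = 2, A_4 = 3, A_5 = 1. Minimum distance d = 1.

Enumerate all 2^3 = 8 messages m ∈ F_2^3.
For each, compute codeword c = mG in F_2^7, then tally its weight.
  m = 000 → c = 0000000, weight = 0.
  m = 100 → c = 1001011, weight = 4.
  m = 010 → c = 0011110, weight = 4.
  m = 110 → c = 1010101, weight = 4.
  m = 001 → c = 1000101, weight = 3.
  m = 101 → c = 0001110, weight = 3.
  m = 011 → c = 1011011, weight = 5.
  m = 111 → c = 0010000, weight = 1.
Tally weights:
  weight 0: 1 codewords.
  weight 1: 1 codewords.
  weight 3: 2 codewords.
  weight 4: 3 codewords.
  weight 5: 1 codewords.
Minimum distance d = smallest w > 0 with A_w > 0 = 1.
Sanity: Σ A_w = 8 = 2^3 = 8 ✓.


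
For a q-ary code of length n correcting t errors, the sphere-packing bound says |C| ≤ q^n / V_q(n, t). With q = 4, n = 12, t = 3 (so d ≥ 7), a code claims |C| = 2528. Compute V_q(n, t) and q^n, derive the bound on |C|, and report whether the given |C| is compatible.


V_q(n, t) = 6571, q^n = 16777216, Hamming bound = 2553, |C| = 2528 ≤ bound (satisfied).

Step 1: Compute V_q(n, t) = Σ_{j=0}^3 C(n, j) (q−1)^j.
  j = 0: C(12,0)·(3)^0 = 1·1 = 1.
  j = 1: C(12,1)·(3)^1 = 12·3 = 36.
  j = 2: C(12,2)·(3)^2 = 66·9 = 594.
  j = 3: C(12,3)·(3)^3 = 220·27 = 5940.
  V_q(n, t) = 1 + 36 + 594 + 5940 = 6571.
Step 2: q^n = 4^12 = 16777216.
Step 3: Hamming bound ⌊q^n / V_q(n,t)⌋ = ⌊16777216/6571⌋ = 2553.
Step 4: Compare |C| = 2528 to 2553: satisfied.
The claimed |C| lies below the Hamming bound.


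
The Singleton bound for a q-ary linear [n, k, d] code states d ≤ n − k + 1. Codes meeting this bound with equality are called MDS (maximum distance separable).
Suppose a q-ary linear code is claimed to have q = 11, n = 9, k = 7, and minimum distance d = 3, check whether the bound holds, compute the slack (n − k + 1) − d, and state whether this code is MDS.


Singleton RHS = n − k + 1 = 3, slack = 0, bound satisfied, MDS.

Singleton bound: d ≤ n − k + 1.
Here n = 9, k = 7, so n − k + 1 = 3.
Given d = 3, check d ≤ 3: YES.
Slack = (n − k + 1) − d = 0.
The code is MDS (slack = 0).
Description: the claimed parameters are [9, 7, 3]_11; such a code would be MDS (meets Singleton bound).


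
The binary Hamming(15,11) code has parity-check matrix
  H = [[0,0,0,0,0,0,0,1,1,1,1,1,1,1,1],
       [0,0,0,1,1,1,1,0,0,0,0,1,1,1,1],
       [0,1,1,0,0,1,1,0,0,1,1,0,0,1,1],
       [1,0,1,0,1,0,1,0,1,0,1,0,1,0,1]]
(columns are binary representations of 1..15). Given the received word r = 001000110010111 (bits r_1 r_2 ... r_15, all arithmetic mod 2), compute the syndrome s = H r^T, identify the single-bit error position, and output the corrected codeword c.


s = (1, 0, 1, 1)^T, error position = 11, corrected codeword c = 001000110000111

Compute s = H r^T mod 2 one row at a time:
  s_1 = 1 + 0 + 0 + 1 + 0 + 1 + 1 + 1 = 5 ≡ 1 (mod 2).
  s_2 = 0 + 0 + 0 + 1 + 0 + 1 + 1 + 1 = 4 ≡ 0 (mod 2).
  s_3 = 0 + 1 + 0 + 1 + 0 + 1 + 1 + 1 = 5 ≡ 1 (mod 2).
  s_4 = 0 + 1 + 0 + 1 + 0 + 1 + 1 + 1 = 5 ≡ 1 (mod 2).
s = (1, 0, 1, 1)^T — this equals column 11 of H (binary 1011), so error is at position 11.
Correct: flip bit 11 of r = 001000110010111 to get c = 001000110000111.


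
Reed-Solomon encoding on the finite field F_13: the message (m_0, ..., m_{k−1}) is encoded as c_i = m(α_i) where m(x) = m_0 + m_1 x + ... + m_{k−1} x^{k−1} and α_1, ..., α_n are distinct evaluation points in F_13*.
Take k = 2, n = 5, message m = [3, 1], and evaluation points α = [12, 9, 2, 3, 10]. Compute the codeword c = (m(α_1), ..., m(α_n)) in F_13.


c = [2, 12, 5, 6, 0]

Message polynomial: m(x) = 3 + 1·x (mod 13).
For each evaluation point α_i, compute m(α_i) mod 13:
  α_1 = 12: Horner steps 1 → 2, so m(12) = 2.
  α_2 = 9: Horner steps 1 → 12, so m(9) = 12.
  α_3 = 2: Horner steps 1 → 5, so m(2) = 5.
  α_4 = 3: Horner steps 1 → 6, so m(3) = 6.
  α_5 = 10: Horner steps 1 → 0, so m(10) = 0.
Codeword c = [2, 12, 5, 6, 0] ∈ F_13^5.


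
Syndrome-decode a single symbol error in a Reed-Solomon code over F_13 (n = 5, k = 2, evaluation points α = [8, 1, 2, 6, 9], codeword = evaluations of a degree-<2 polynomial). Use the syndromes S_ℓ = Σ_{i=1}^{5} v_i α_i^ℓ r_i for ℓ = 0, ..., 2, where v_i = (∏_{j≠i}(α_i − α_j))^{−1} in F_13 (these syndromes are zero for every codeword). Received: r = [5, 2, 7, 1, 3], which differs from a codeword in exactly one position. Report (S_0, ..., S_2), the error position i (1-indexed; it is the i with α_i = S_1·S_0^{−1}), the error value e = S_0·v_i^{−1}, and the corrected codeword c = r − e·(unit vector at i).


S = (1, 8, 12), error at position 1, error magnitude e = 7, c = [11, 2, 7, 1, 3].

Step 1: column multipliers v_i = (∏_{j≠i}(α_i − α_j))^{−1} mod 13.
  i = 1 (α = 8): (8−1)(8−2)(8−6)(8−9) = 7·6·2·(−1) = −84 ≡ 7, so v_1 = 7^{−1} = 2 (mod 13).
  i = 2 (α = 1): (1−8)(1−2)(1−6)(1−9) = (−7)·(−1)·(−5)·(−8) = 280 ≡ 7, so v_2 = 7^{−1} = 2 (mod 13).
  i = 3 (α = 2): (2−8)(2−1)(2−6)(2−9) = (−6)·1·(−4)·(−7) = −168 ≡ 1, so v_3 = 1^{−1} = 1 (mod 13).
  i = 4 (α = 6): (6−8)(6−1)(6−2)(6−9) = (−2)·5·4·(−3) = 120 ≡ 3, so v_4 = 3^{−1} = 9 (mod 13).
  i = 5 (α = 9): (9−8)(9−1)(9−2)(9−6) = 1·8·7·3 = 168 ≡ 12, so v_5 = 12^{−1} = 12 (mod 13).
  v = [2, 2, 1, 9, 12].
Step 2: syndromes of r = [5, 2, 7, 1, 3] (all sums mod 13).
  S_0 = Σ v_i r_i = 2·5 + 2·2 + 1·7 + 9·1 + 12·3 = 66 ≡ 1.
  S_1 = Σ v_i α_i r_i = 2·8·5 + 2·1·2 + 1·2·7 + 9·6·1 + 12·9·3 = 476 ≡ 8.
  α_i^2 mod 13 = [12, 1, 4, 10, 3].
  S_2 = Σ v_i α_i^2 r_i = 2·12·5 + 2·1·2 + 1·4·7 + 9·10·1 + 12·3·3 = 350 ≡ 12.
  S = (1, 8, 12) ≠ 0, so r is not a codeword (an error is present).
Step 3: locate the error. For a single error e at position i, S_ℓ = v_i·e·α_i^ℓ, so α_err = S_1/S_0.
  S_0^{−1} = 1^{−1} = 1 (mod 13), so α_err = 8·1 = 8 ≡ 8 = α_1. Error position i = 1.
  Consistency check: S_2/S_1 = 12·5 = 60 ≡ 8 = α_err ✓ (single-error assumption holds).
Step 4: error magnitude e = S_0/v_1 = S_0·∏_{j≠1}(α_1 − α_j) = 1·7 = 7 ≡ 7 (mod 13).
Step 5: correct position 1: c_1 = r_1 − e = 5 − 7 ≡ 11 (mod 13). Hence c = [11, 2, 7, 1, 3].
  Check: interpolating c through the α_i gives m(x) = 10 + 5·x (degree < 2) with m(α_i) = c_i for every i, so c is indeed a codeword.


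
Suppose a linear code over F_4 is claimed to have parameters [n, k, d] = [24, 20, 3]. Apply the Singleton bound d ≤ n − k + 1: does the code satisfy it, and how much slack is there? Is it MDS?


Singleton RHS = n − k + 1 = 5, slack = 2, bound satisfied, not MDS.

Singleton bound: d ≤ n − k + 1.
Here n = 24, k = 20, so n − k + 1 = 5.
Given d = 3, check d ≤ 5: YES.
Slack = (n − k + 1) − d = 2.
The code is NOT MDS (slack = 2 > 0).
Description: the claimed parameters are [24, 20, 3]_4; such a code would be non-MDS.


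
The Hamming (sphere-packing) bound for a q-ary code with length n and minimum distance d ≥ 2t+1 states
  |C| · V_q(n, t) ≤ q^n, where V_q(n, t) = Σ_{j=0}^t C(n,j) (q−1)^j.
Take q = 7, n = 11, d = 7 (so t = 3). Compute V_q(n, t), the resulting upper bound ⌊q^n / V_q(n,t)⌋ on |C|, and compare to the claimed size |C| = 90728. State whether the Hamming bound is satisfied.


V_q(n, t) = 37687, q^n = 1977326743, Hamming bound = 52467, |C| = 90728 > bound (violated).

Step 1: Compute V_q(n, t) = Σ_{j=0}^3 C(n, j) (q−1)^j.
  j = 0: C(11,0)·(6)^0 = 1·1 = 1.
  j = 1: C(11,1)·(6)^1 = 11·6 = 66.
  j = 2: C(11,2)·(6)^2 = 55·36 = 1980.
  j = 3: C(11,3)·(6)^3 = 165·216 = 35640.
  V_q(n, t) = 1 + 66 + 1980 + 35640 = 37687.
Step 2: q^n = 7^11 = 1977326743.
Step 3: Hamming bound ⌊q^n / V_q(n,t)⌋ = ⌊1977326743/37687⌋ = 52467.
Step 4: Compare |C| = 90728 to 52467: violated.
The claimed |C| lies above the Hamming bound, so no 7-ary code of length 11 with d ≥ 7 can have 90728 codewords.


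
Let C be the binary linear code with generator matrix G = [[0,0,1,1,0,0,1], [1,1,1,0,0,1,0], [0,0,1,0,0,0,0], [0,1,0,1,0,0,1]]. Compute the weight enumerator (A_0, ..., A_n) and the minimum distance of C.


Weight distribution: A_0 = 1, A_1 = 2, A_2 = 3, A_3 = 4, A_4 = 3, A_5 = 2, A_6 = 1. Minimum distance d = 1.

Enumerate all 2^4 = 16 messages m ∈ F_2^4.
For each, compute codeword c = mG in F_2^7, then tally its weight.
  m = 0000 → c = 0000000, weight = 0.
  m = 1000 → c = 0011001, weight = 3.
  m = 0100 → c = 1110010, weight = 4.
  m = 1100 → c = 1101011, weight = 5.
  m = 0010 → c = 0010000, weight = 1.
  m = 1010 → c = 0001001, weight = 2.
  m = 0110 → c = 1100010, weight = 3.
  m = 1110 → c = 1111011, weight = 6.
  m = 0001 → c = 0101001, weight = 3.
  m = 1001 → c = 0110000, weight = 2.
  m = 0101 → c = 1011011, weight = 5.
  m = 1101 → c = 1000010, weight = 2.
  m = 0011 → c = 0111001, weight = 4.
  m = 1011 → c = 0100000, weight = 1.
  m = 0111 → c = 1001011, weight = 4.
  m = 1111 → c = 1010010, weight = 3.
Tally weights:
  weight 0: 1 codewords.
  weight 1: 2 codewords.
  weight 2: 3 codewords.
  weight 3: 4 codewords.
  weight 4: 3 codewords.
  weight 5: 2 codewords.
  weight 6: 1 codewords.
Minimum distance d = smallest w > 0 with A_w > 0 = 1.
Sanity: Σ A_w = 16 = 2^4 = 16 ✓.


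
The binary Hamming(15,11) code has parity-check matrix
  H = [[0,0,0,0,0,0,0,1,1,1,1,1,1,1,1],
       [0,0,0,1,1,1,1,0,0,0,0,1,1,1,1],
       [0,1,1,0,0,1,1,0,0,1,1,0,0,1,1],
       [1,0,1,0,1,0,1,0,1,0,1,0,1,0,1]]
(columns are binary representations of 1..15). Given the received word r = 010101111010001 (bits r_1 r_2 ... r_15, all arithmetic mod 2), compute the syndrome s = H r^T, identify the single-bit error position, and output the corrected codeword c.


s = (0, 0, 1, 0)^T, error position = 2, corrected codeword c = 000101111010001

Compute s = H r^T mod 2 one row at a time:
  s_1 = 1 + 1 + 0 + 1 + 0 + 0 + 0 + 1 = 4 ≡ 0 (mod 2).
  s_2 = 1 + 0 + 1 + 1 + 0 + 0 + 0 + 1 = 4 ≡ 0 (mod 2).
  s_3 = 1 + 0 + 1 + 1 + 0 + 1 + 0 + 1 = 5 ≡ 1 (mod 2).
  s_4 = 0 + 0 + 0 + 1 + 1 + 1 + 0 + 1 = 4 ≡ 0 (mod 2).
s = (0, 0, 1, 0)^T — this equals column 2 of H (binary 0010), so error is at position 2.
Correct: flip bit 2 of r = 010101111010001 to get c = 000101111010001.


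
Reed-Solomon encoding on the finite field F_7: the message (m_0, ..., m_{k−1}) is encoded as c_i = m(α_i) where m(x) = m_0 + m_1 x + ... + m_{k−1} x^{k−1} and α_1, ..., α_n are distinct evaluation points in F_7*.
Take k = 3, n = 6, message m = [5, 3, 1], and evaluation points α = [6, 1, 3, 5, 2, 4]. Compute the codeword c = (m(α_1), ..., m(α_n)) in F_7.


c = [3, 2, 2, 3, 1, 5]

Message polynomial: m(x) = 5 + 3·x + 1·x^2 (mod 7).
For each evaluation point α_i, compute m(α_i) mod 7:
  α_1 = 6: Horner steps 1 → 2 → 3, so m(6) = 3.
  α_2 = 1: Horner steps 1 → 4 → 2, so m(1) = 2.
  α_3 = 3: Horner steps 1 → 6 → 2, so m(3) = 2.
  α_4 = 5: Horner steps 1 → 1 → 3, so m(5) = 3.
  α_5 = 2: Horner steps 1 → 5 → 1, so m(2) = 1.
  α_6 = 4: Horner steps 1 → 0 → 5, so m(4) = 5.
Codeword c = [3, 2, 2, 3, 1, 5] ∈ F_7^6.


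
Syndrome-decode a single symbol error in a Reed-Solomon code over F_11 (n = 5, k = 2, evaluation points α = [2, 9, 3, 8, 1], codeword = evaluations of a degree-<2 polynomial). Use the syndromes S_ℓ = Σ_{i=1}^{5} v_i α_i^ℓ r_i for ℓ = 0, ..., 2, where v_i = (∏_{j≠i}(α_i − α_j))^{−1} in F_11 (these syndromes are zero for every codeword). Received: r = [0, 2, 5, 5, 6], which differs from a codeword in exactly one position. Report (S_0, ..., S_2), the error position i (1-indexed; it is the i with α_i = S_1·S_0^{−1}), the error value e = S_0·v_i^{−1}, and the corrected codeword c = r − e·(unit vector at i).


S = (3, 2, 5), error at position 4, error magnitude e = 8, c = [0, 2, 5, 8, 6].

Step 1: column multipliers v_i = (∏_{j≠i}(α_i − α_j))^{−1} mod 11.
  i = 1 (α = 2): (2−9)(2−3)(2−8)(2−1) = (−7)·(−1)·(−6)·1 = −42 ≡ 2, so v_1 = 2^{−1} = 6 (mod 11).
  i = 2 (α = 9): (9−2)(9−3)(9−8)(9−1) = 7·6·1·8 = 336 ≡ 6, so v_2 = 6^{−1} = 2 (mod 11).
  i = 3 (α = 3): (3−2)(3−9)(3−8)(3−1) = 1·(−6)·(−5)·2 = 60 ≡ 5, so v_3 = 5^{−1} = 9 (mod 11).
  i = 4 (α = 8): (8−2)(8−9)(8−3)(8−1) = 6·(−1)·5·7 = −210 ≡ 10, so v_4 = 10^{−1} = 10 (mod 11).
  i = 5 (α = 1): (1−2)(1−9)(1−3)(1−8) = (−1)·(−8)·(−2)·(−7) = 112 ≡ 2, so v_5 = 2^{−1} = 6 (mod 11).
  v = [6, 2, 9, 10, 6].
Step 2: syndromes of r = [0, 2, 5, 5, 6] (all sums mod 11).
  S_0 = Σ v_i r_i = 6·0 + 2·2 + 9·5 + 10·5 + 6·6 = 135 ≡ 3.
  S_1 = Σ v_i α_i r_i = 6·2·0 + 2·9·2 + 9·3·5 + 10·8·5 + 6·1·6 = 607 ≡ 2.
  α_i^2 mod 11 = [4, 4, 9, 9, 1].
  S_2 = Σ v_i α_i^2 r_i = 6·4·0 + 2·4·2 + 9·9·5 + 10·9·5 + 6·1·6 = 907 ≡ 5.
  S = (3, 2, 5) ≠ 0, so r is not a codeword (an error is present).
Step 3: locate the error. For a single error e at position i, S_ℓ = v_i·e·α_i^ℓ, so α_err = S_1/S_0.
  S_0^{−1} = 3^{−1} = 4 (mod 11), so α_err = 2·4 = 8 ≡ 8 = α_4. Error position i = 4.
  Consistency check: S_2/S_1 = 5·6 = 30 ≡ 8 = α_err ✓ (single-error assumption holds).
Step 4: error magnitude e = S_0/v_4 = S_0·∏_{j≠4}(α_4 − α_j) = 3·10 = 30 ≡ 8 (mod 11).
Step 5: correct position 4: c_4 = r_4 − e = 5 − 8 ≡ 8 (mod 11). Hence c = [0, 2, 5, 8, 6].
  Check: interpolating c through the α_i gives m(x) = 1 + 5·x (degree < 2) with m(α_i) = c_i for every i, so c is indeed a codeword.


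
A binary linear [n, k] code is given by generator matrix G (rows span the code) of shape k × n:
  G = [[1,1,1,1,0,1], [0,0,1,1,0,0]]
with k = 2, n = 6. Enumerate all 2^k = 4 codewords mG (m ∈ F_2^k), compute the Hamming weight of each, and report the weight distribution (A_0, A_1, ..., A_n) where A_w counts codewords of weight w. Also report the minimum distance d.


Weight distribution: A_0 = 1, A_2 = 1, A_3 = 1, A_5 = 1. Minimum distance d = 2.

Enumerate all 2^2 = 4 messages m ∈ F_2^2.
For each, compute codeword c = mG in F_2^6, then tally its weight.
  m = 00 → c = 000000, weight = 0.
  m = 10 → c = 111101, weight = 5.
  m = 01 → c = 001100, weight = 2.
  m = 11 → c = 110001, weight = 3.
Tally weights:
  weight 0: 1 codewords.
  weight 2: 1 codewords.
  weight 3: 1 codewords.
  weight 5: 1 codewords.
Minimum distance d = smallest w > 0 with A_w > 0 = 2.
Sanity: Σ A_w = 4 = 2^2 = 4 ✓.


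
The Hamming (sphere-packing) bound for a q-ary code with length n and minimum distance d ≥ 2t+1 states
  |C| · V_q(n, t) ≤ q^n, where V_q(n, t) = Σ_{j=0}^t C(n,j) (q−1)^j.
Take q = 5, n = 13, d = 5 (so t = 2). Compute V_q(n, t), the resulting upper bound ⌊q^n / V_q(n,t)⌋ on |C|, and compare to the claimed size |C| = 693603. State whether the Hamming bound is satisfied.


V_q(n, t) = 1301, q^n = 1220703125, Hamming bound = 938280, |C| = 693603 ≤ bound (satisfied).

Step 1: Compute V_q(n, t) = Σ_{j=0}^2 C(n, j) (q−1)^j.
  j = 0: C(13,0)·(4)^0 = 1·1 = 1.
  j = 1: C(13,1)·(4)^1 = 13·4 = 52.
  j = 2: C(13,2)·(4)^2 = 78·16 = 1248.
  V_q(n, t) = 1 + 52 + 1248 = 1301.
Step 2: q^n = 5^13 = 1220703125.
Step 3: Hamming bound ⌊q^n / V_q(n,t)⌋ = ⌊1220703125/1301⌋ = 938280.
Step 4: Compare |C| = 693603 to 938280: satisfied.
The claimed |C| lies below the Hamming bound.


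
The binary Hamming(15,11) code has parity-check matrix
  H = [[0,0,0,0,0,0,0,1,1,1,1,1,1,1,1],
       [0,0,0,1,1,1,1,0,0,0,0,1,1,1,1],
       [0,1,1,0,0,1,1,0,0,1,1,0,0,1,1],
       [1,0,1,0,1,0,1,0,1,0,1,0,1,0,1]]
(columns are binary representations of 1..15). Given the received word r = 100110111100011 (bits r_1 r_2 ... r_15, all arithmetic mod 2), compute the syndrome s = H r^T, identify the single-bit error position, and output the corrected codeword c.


s = (1, 1, 0, 1)^T, error position = 13, corrected codeword c = 100110111100111

Compute s = H r^T mod 2 one row at a time:
  s_1 = 1 + 1 + 1 + 0 + 0 + 0 + 1 + 1 = 5 ≡ 1 (mod 2).
  s_2 = 1 + 1 + 0 + 1 + 0 + 0 + 1 + 1 = 5 ≡ 1 (mod 2).
  s_3 = 0 + 0 + 0 + 1 + 1 + 0 + 1 + 1 = 4 ≡ 0 (mod 2).
  s_4 = 1 + 0 + 1 + 1 + 1 + 0 + 0 + 1 = 5 ≡ 1 (mod 2).
s = (1, 1, 0, 1)^T — this equals column 13 of H (binary 1101), so error is at position 13.
Correct: flip bit 13 of r = 100110111100011 to get c = 100110111100111.


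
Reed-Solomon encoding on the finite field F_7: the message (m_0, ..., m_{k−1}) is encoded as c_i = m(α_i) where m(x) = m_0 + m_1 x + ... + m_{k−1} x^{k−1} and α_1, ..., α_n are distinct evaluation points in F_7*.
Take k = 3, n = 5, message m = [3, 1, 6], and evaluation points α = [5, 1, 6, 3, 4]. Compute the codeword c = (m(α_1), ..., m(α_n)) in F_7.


c = [4, 3, 1, 4, 5]

Message polynomial: m(x) = 3 + 1·x + 6·x^2 (mod 7).
For each evaluation point α_i, compute m(α_i) mod 7:
  α_1 = 5: Horner steps 6 → 3 → 4, so m(5) = 4.
  α_2 = 1: Horner steps 6 → 0 → 3, so m(1) = 3.
  α_3 = 6: Horner steps 6 → 2 → 1, so m(6) = 1.
  α_4 = 3: Horner steps 6 → 5 → 4, so m(3) = 4.
  α_5 = 4: Horner steps 6 → 4 → 5, so m(4) = 5.
Codeword c = [4, 3, 1, 4, 5] ∈ F_7^5.


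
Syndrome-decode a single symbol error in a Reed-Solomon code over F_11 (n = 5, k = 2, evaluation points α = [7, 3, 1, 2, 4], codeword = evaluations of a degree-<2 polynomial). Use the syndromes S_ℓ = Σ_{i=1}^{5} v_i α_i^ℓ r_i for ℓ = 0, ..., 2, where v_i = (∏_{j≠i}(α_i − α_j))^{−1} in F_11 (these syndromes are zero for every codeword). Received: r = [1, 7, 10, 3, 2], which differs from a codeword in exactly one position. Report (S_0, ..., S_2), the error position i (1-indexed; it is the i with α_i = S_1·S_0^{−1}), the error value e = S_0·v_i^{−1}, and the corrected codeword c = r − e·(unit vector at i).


S = (6, 2, 8), error at position 5, error magnitude e = 2, c = [1, 7, 10, 3, 0].

Step 1: column multipliers v_i = (∏_{j≠i}(α_i − α_j))^{−1} mod 11.
  i = 1 (α = 7): (7−3)(7−1)(7−2)(7−4) = 4·6·5·3 = 360 ≡ 8, so v_1 = 8^{−1} = 7 (mod 11).
  i = 2 (α = 3): (3−7)(3−1)(3−2)(3−4) = (−4)·2·1·(−1) = 8 ≡ 8, so v_2 = 8^{−1} = 7 (mod 11).
  i = 3 (α = 1): (1−7)(1−3)(1−2)(1−4) = (−6)·(−2)·(−1)·(−3) = 36 ≡ 3, so v_3 = 3^{−1} = 4 (mod 11).
  i = 4 (α = 2): (2−7)(2−3)(2−1)(2−4) = (−5)·(−1)·1·(−2) = −10 ≡ 1, so v_4 = 1^{−1} = 1 (mod 11).
  i = 5 (α = 4): (4−7)(4−3)(4−1)(4−2) = (−3)·1·3·2 = −18 ≡ 4, so v_5 = 4^{−1} = 3 (mod 11).
  v = [7, 7, 4, 1, 3].
Step 2: syndromes of r = [1, 7, 10, 3, 2] (all sums mod 11).
  S_0 = Σ v_i r_i = 7·1 + 7·7 + 4·10 + 1·3 + 3·2 = 105 ≡ 6.
  S_1 = Σ v_i α_i r_i = 7·7·1 + 7·3·7 + 4·1·10 + 1·2·3 + 3·4·2 = 266 ≡ 2.
  α_i^2 mod 11 = [5, 9, 1, 4, 5].
  S_2 = Σ v_i α_i^2 r_i = 7·5·1 + 7·9·7 + 4·1·10 + 1·4·3 + 3·5·2 = 558 ≡ 8.
  S = (6, 2, 8) ≠ 0, so r is not a codeword (an error is present).
Step 3: locate the error. For a single error e at position i, S_ℓ = v_i·e·α_i^ℓ, so α_err = S_1/S_0.
  S_0^{−1} = 6^{−1} = 2 (mod 11), so α_err = 2·2 = 4 ≡ 4 = α_5. Error position i = 5.
  Consistency check: S_2/S_1 = 8·6 = 48 ≡ 4 = α_err ✓ (single-error assumption holds).
Step 4: error magnitude e = S_0/v_5 = S_0·∏_{j≠5}(α_5 − α_j) = 6·4 = 24 ≡ 2 (mod 11).
Step 5: correct position 5: c_5 = r_5 − e = 2 − 2 ≡ 0 (mod 11). Hence c = [1, 7, 10, 3, 0].
  Check: interpolating c through the α_i gives m(x) = 6 + 4·x (degree < 2) with m(α_i) = c_i for every i, so c is indeed a codeword.


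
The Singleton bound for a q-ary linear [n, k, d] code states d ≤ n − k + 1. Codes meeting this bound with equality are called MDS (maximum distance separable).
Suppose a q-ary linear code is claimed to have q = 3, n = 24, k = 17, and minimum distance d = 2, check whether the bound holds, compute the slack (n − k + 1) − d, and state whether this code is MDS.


Singleton RHS = n − k + 1 = 8, slack = 6, bound satisfied, not MDS.

Singleton bound: d ≤ n − k + 1.
Here n = 24, k = 17, so n − k + 1 = 8.
Given d = 2, check d ≤ 8: YES.
Slack = (n − k + 1) − d = 6.
The code is NOT MDS (slack = 6 > 0).
Description: the claimed parameters are [24, 17, 2]_3; such a code would be non-MDS.


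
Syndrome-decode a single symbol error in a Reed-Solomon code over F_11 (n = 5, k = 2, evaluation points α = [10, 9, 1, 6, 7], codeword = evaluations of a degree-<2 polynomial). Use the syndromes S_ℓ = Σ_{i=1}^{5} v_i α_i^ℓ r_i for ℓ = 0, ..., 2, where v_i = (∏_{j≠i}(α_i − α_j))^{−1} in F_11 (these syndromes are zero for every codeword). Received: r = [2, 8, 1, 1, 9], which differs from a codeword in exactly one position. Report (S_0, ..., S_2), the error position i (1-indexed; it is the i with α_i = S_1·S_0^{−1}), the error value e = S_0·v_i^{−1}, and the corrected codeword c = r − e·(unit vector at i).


S = (5, 8, 4), error at position 4, error magnitude e = 8, c = [2, 8, 1, 4, 9].

Step 1: column multipliers v_i = (∏_{j≠i}(α_i − α_j))^{−1} mod 11.
  i = 1 (α = 10): (10−9)(10−1)(10−6)(10−7) = 1·9·4·3 = 108 ≡ 9, so v_1 = 9^{−1} = 5 (mod 11).
  i = 2 (α = 9): (9−10)(9−1)(9−6)(9−7) = (−1)·8·3·2 = −48 ≡ 7, so v_2 = 7^{−1} = 8 (mod 11).
  i = 3 (α = 1): (1−10)(1−9)(1−6)(1−7) = (−9)·(−8)·(−5)·(−6) = 2160 ≡ 4, so v_3 = 4^{−1} = 3 (mod 11).
  i = 4 (α = 6): (6−10)(6−9)(6−1)(6−7) = (−4)·(−3)·5·(−1) = −60 ≡ 6, so v_4 = 6^{−1} = 2 (mod 11).
  i = 5 (α = 7): (7−10)(7−9)(7−1)(7−6) = (−3)·(−2)·6·1 = 36 ≡ 3, so v_5 = 3^{−1} = 4 (mod 11).
  v = [5, 8, 3, 2, 4].
Step 2: syndromes of r = [2, 8, 1, 1, 9] (all sums mod 11).
  S_0 = Σ v_i r_i = 5·2 + 8·8 + 3·1 + 2·1 + 4·9 = 115 ≡ 5.
  S_1 = Σ v_i α_i r_i = 5·10·2 + 8·9·8 + 3·1·1 + 2·6·1 + 4·7·9 = 943 ≡ 8.
  α_i^2 mod 11 = [1, 4, 1, 3, 5].
  S_2 = Σ v_i α_i^2 r_i = 5·1·2 + 8·4·8 + 3·1·1 + 2·3·1 + 4·5·9 = 455 ≡ 4.
  S = (5, 8, 4) ≠ 0, so r is not a codeword (an error is present).
Step 3: locate the error. For a single error e at position i, S_ℓ = v_i·e·α_i^ℓ, so α_err = S_1/S_0.
  S_0^{−1} = 5^{−1} = 9 (mod 11), so α_err = 8·9 = 72 ≡ 6 = α_4. Error position i = 4.
  Consistency check: S_2/S_1 = 4·7 = 28 ≡ 6 = α_err ✓ (single-error assumption holds).
Step 4: error magnitude e = S_0/v_4 = S_0·∏_{j≠4}(α_4 − α_j) = 5·6 = 30 ≡ 8 (mod 11).
Step 5: correct position 4: c_4 = r_4 − e = 1 − 8 ≡ 4 (mod 11). Hence c = [2, 8, 1, 4, 9].
  Check: interpolating c through the α_i gives m(x) = 7 + 5·x (degree < 2) with m(α_i) = c_i for every i, so c is indeed a codeword.
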